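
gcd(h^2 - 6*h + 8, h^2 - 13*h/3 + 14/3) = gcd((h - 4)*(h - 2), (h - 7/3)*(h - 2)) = h - 2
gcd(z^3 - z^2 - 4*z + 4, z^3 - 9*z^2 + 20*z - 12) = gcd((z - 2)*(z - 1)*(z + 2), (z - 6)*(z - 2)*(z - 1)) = z^2 - 3*z + 2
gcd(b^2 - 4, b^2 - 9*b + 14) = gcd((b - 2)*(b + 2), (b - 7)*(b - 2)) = b - 2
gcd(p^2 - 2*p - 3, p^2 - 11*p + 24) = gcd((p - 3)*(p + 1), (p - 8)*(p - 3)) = p - 3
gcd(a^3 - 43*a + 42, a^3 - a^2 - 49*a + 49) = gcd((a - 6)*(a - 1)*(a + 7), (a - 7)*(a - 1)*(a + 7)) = a^2 + 6*a - 7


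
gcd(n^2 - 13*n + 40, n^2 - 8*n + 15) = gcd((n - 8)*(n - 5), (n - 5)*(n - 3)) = n - 5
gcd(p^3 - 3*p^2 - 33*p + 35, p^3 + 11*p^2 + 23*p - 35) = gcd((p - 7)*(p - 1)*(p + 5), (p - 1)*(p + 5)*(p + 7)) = p^2 + 4*p - 5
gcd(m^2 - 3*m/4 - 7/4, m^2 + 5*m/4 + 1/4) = m + 1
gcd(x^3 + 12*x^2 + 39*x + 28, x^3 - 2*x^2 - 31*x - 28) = x^2 + 5*x + 4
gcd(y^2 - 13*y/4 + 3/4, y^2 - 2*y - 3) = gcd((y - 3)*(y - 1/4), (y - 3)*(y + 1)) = y - 3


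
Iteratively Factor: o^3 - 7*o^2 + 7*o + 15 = (o - 5)*(o^2 - 2*o - 3) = (o - 5)*(o + 1)*(o - 3)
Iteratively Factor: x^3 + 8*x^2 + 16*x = (x + 4)*(x^2 + 4*x) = (x + 4)^2*(x)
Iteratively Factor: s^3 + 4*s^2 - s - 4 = (s + 4)*(s^2 - 1) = (s - 1)*(s + 4)*(s + 1)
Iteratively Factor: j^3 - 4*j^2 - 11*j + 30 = (j - 2)*(j^2 - 2*j - 15) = (j - 2)*(j + 3)*(j - 5)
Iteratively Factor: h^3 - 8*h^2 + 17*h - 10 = (h - 5)*(h^2 - 3*h + 2) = (h - 5)*(h - 2)*(h - 1)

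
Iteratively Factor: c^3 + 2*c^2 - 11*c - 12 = (c - 3)*(c^2 + 5*c + 4) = (c - 3)*(c + 4)*(c + 1)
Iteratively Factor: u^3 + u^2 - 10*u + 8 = (u + 4)*(u^2 - 3*u + 2) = (u - 2)*(u + 4)*(u - 1)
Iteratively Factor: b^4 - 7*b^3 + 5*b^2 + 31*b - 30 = (b - 1)*(b^3 - 6*b^2 - b + 30) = (b - 1)*(b + 2)*(b^2 - 8*b + 15) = (b - 3)*(b - 1)*(b + 2)*(b - 5)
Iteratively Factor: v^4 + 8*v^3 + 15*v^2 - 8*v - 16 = (v + 4)*(v^3 + 4*v^2 - v - 4) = (v - 1)*(v + 4)*(v^2 + 5*v + 4) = (v - 1)*(v + 1)*(v + 4)*(v + 4)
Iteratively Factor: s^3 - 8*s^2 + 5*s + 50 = (s - 5)*(s^2 - 3*s - 10) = (s - 5)*(s + 2)*(s - 5)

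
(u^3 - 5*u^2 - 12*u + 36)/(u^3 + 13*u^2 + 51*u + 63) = (u^2 - 8*u + 12)/(u^2 + 10*u + 21)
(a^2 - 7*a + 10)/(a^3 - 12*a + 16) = (a - 5)/(a^2 + 2*a - 8)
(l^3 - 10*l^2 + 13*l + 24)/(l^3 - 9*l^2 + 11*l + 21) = (l - 8)/(l - 7)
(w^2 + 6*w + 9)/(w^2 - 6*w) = (w^2 + 6*w + 9)/(w*(w - 6))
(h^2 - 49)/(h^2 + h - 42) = (h - 7)/(h - 6)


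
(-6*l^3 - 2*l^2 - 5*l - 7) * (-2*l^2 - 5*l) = 12*l^5 + 34*l^4 + 20*l^3 + 39*l^2 + 35*l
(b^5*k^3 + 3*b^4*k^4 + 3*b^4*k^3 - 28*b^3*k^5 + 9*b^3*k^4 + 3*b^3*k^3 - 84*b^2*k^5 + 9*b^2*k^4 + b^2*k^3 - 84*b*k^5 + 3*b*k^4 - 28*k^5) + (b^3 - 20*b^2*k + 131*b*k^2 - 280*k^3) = b^5*k^3 + 3*b^4*k^4 + 3*b^4*k^3 - 28*b^3*k^5 + 9*b^3*k^4 + 3*b^3*k^3 + b^3 - 84*b^2*k^5 + 9*b^2*k^4 + b^2*k^3 - 20*b^2*k - 84*b*k^5 + 3*b*k^4 + 131*b*k^2 - 28*k^5 - 280*k^3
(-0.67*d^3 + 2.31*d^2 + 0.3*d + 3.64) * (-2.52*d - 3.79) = 1.6884*d^4 - 3.2819*d^3 - 9.5109*d^2 - 10.3098*d - 13.7956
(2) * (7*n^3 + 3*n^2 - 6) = 14*n^3 + 6*n^2 - 12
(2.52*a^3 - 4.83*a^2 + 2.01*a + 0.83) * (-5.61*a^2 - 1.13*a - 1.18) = -14.1372*a^5 + 24.2487*a^4 - 8.7918*a^3 - 1.2282*a^2 - 3.3097*a - 0.9794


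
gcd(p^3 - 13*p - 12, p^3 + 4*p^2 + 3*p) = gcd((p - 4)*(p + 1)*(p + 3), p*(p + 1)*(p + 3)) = p^2 + 4*p + 3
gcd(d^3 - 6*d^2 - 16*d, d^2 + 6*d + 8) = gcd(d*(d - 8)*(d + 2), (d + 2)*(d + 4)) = d + 2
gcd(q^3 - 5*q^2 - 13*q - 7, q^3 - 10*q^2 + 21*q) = q - 7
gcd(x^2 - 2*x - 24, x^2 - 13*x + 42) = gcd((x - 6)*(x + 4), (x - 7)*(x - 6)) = x - 6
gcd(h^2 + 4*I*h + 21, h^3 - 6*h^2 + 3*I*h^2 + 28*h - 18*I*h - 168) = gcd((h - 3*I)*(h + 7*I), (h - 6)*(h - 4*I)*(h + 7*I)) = h + 7*I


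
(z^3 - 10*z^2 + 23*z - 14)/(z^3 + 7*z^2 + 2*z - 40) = (z^2 - 8*z + 7)/(z^2 + 9*z + 20)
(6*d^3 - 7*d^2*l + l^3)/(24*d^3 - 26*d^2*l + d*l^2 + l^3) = (6*d^2 - d*l - l^2)/(24*d^2 - 2*d*l - l^2)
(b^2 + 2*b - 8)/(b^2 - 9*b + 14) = (b + 4)/(b - 7)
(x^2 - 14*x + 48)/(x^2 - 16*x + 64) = (x - 6)/(x - 8)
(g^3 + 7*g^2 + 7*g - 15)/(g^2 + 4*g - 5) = g + 3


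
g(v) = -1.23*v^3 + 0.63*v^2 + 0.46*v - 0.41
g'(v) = -3.69*v^2 + 1.26*v + 0.46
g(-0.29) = -0.46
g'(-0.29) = -0.22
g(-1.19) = 2.01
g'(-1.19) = -6.26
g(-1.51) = 4.57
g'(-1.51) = -9.86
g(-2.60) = 24.27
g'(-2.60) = -27.76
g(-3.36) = 51.81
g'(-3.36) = -45.43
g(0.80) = -0.27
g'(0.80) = -0.89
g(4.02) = -68.29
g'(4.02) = -54.11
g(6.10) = -253.35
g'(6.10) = -129.16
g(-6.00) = 285.19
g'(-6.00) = -139.94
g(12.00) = -2029.61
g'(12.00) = -515.78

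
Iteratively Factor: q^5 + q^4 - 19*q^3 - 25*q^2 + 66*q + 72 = (q + 3)*(q^4 - 2*q^3 - 13*q^2 + 14*q + 24) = (q + 1)*(q + 3)*(q^3 - 3*q^2 - 10*q + 24) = (q - 4)*(q + 1)*(q + 3)*(q^2 + q - 6) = (q - 4)*(q + 1)*(q + 3)^2*(q - 2)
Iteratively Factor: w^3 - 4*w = (w + 2)*(w^2 - 2*w) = w*(w + 2)*(w - 2)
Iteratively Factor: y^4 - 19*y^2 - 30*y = (y - 5)*(y^3 + 5*y^2 + 6*y) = (y - 5)*(y + 2)*(y^2 + 3*y) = (y - 5)*(y + 2)*(y + 3)*(y)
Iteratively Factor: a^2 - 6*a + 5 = (a - 5)*(a - 1)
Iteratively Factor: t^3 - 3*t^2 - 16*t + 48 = (t - 4)*(t^2 + t - 12) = (t - 4)*(t - 3)*(t + 4)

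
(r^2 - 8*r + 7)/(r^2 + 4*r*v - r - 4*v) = (r - 7)/(r + 4*v)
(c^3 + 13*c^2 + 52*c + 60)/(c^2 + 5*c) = c + 8 + 12/c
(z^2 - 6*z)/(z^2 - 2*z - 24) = z/(z + 4)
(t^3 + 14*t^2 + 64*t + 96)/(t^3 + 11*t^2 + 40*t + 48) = (t + 6)/(t + 3)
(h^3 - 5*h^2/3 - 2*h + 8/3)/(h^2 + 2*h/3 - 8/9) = 3*(h^2 - 3*h + 2)/(3*h - 2)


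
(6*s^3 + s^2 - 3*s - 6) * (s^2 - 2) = 6*s^5 + s^4 - 15*s^3 - 8*s^2 + 6*s + 12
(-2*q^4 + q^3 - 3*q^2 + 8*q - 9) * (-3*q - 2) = 6*q^5 + q^4 + 7*q^3 - 18*q^2 + 11*q + 18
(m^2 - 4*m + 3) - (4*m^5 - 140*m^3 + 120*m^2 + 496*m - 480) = -4*m^5 + 140*m^3 - 119*m^2 - 500*m + 483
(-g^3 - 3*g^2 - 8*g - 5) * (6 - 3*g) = 3*g^4 + 3*g^3 + 6*g^2 - 33*g - 30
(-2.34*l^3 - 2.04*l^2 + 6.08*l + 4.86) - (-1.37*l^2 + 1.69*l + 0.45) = -2.34*l^3 - 0.67*l^2 + 4.39*l + 4.41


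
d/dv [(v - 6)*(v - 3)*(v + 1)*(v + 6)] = 4*v^3 - 6*v^2 - 78*v + 72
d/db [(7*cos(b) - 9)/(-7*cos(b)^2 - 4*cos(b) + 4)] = (-49*cos(b)^2 + 126*cos(b) + 8)*sin(b)/(-7*sin(b)^2 + 4*cos(b) + 3)^2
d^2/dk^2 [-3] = 0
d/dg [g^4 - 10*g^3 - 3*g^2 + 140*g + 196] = 4*g^3 - 30*g^2 - 6*g + 140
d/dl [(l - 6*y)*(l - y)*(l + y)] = 3*l^2 - 12*l*y - y^2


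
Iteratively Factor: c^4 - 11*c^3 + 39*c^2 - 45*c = (c - 3)*(c^3 - 8*c^2 + 15*c) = c*(c - 3)*(c^2 - 8*c + 15) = c*(c - 5)*(c - 3)*(c - 3)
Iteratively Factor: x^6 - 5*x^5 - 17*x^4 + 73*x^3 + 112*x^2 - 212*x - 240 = (x - 2)*(x^5 - 3*x^4 - 23*x^3 + 27*x^2 + 166*x + 120) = (x - 2)*(x + 2)*(x^4 - 5*x^3 - 13*x^2 + 53*x + 60) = (x - 4)*(x - 2)*(x + 2)*(x^3 - x^2 - 17*x - 15) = (x - 5)*(x - 4)*(x - 2)*(x + 2)*(x^2 + 4*x + 3) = (x - 5)*(x - 4)*(x - 2)*(x + 1)*(x + 2)*(x + 3)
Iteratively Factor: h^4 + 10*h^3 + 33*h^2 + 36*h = (h + 4)*(h^3 + 6*h^2 + 9*h) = h*(h + 4)*(h^2 + 6*h + 9) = h*(h + 3)*(h + 4)*(h + 3)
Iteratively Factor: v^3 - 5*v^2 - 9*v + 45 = (v - 3)*(v^2 - 2*v - 15) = (v - 5)*(v - 3)*(v + 3)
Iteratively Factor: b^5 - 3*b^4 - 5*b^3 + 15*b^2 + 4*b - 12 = (b + 1)*(b^4 - 4*b^3 - b^2 + 16*b - 12) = (b - 2)*(b + 1)*(b^3 - 2*b^2 - 5*b + 6) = (b - 3)*(b - 2)*(b + 1)*(b^2 + b - 2) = (b - 3)*(b - 2)*(b + 1)*(b + 2)*(b - 1)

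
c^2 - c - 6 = (c - 3)*(c + 2)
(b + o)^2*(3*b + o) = 3*b^3 + 7*b^2*o + 5*b*o^2 + o^3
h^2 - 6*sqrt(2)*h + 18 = (h - 3*sqrt(2))^2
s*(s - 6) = s^2 - 6*s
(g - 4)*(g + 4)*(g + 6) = g^3 + 6*g^2 - 16*g - 96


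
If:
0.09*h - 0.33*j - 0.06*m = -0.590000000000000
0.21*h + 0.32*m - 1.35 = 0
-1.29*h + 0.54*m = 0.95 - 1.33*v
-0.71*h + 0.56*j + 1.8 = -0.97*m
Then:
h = 5.74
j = 3.27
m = 0.45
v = 6.09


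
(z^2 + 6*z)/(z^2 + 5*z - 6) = z/(z - 1)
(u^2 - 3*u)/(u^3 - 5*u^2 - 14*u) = (3 - u)/(-u^2 + 5*u + 14)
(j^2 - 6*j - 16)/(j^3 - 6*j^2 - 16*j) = 1/j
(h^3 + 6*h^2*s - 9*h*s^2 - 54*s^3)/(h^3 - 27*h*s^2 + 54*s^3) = (-h - 3*s)/(-h + 3*s)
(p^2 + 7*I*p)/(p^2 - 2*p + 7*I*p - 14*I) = p/(p - 2)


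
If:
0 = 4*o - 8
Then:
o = 2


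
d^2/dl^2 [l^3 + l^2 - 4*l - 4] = 6*l + 2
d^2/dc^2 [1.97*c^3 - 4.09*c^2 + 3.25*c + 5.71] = 11.82*c - 8.18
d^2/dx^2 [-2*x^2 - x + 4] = -4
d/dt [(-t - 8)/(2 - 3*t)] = -26/(3*t - 2)^2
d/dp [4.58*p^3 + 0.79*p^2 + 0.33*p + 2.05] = 13.74*p^2 + 1.58*p + 0.33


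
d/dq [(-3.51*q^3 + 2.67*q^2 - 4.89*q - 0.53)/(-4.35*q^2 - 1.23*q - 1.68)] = (15.2685*q^4 + 8.6346*q^3 - 6.86519999999999*q^2 - 13.5822*q + 7.5633)/(18.9225*q^4 + 10.701*q^3 + 16.1289*q^2 + 4.1328*q + 2.8224)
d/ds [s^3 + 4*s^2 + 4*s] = 3*s^2 + 8*s + 4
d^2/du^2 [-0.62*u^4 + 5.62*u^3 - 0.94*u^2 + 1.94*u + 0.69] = -7.44*u^2 + 33.72*u - 1.88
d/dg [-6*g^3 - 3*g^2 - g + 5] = -18*g^2 - 6*g - 1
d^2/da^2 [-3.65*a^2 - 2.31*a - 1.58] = -7.30000000000000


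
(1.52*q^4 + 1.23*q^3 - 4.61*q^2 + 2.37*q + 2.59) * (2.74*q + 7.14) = 4.1648*q^5 + 14.223*q^4 - 3.8492*q^3 - 26.4216*q^2 + 24.0184*q + 18.4926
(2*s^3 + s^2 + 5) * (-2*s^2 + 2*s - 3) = -4*s^5 + 2*s^4 - 4*s^3 - 13*s^2 + 10*s - 15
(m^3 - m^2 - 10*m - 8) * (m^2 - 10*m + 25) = m^5 - 11*m^4 + 25*m^3 + 67*m^2 - 170*m - 200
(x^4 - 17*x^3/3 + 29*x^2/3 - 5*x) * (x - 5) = x^5 - 32*x^4/3 + 38*x^3 - 160*x^2/3 + 25*x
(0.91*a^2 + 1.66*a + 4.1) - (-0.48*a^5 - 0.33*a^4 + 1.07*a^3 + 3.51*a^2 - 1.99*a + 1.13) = 0.48*a^5 + 0.33*a^4 - 1.07*a^3 - 2.6*a^2 + 3.65*a + 2.97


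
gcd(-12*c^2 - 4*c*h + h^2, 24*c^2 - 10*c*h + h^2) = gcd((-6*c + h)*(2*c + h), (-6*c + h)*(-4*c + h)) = 6*c - h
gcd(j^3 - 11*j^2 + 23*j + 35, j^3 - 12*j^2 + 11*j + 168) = j - 7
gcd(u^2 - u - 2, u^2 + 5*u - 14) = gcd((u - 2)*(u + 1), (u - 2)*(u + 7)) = u - 2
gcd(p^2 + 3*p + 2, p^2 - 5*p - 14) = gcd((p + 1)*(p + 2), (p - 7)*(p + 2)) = p + 2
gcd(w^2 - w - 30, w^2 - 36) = w - 6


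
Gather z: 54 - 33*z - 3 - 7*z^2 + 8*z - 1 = -7*z^2 - 25*z + 50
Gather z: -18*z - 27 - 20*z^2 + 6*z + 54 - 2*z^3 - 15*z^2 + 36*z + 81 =-2*z^3 - 35*z^2 + 24*z + 108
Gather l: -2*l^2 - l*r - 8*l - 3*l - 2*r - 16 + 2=-2*l^2 + l*(-r - 11) - 2*r - 14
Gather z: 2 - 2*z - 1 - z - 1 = -3*z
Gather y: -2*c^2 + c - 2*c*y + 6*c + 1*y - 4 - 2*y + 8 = -2*c^2 + 7*c + y*(-2*c - 1) + 4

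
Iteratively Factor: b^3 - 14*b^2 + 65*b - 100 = (b - 5)*(b^2 - 9*b + 20) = (b - 5)*(b - 4)*(b - 5)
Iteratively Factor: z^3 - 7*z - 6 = (z - 3)*(z^2 + 3*z + 2) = (z - 3)*(z + 2)*(z + 1)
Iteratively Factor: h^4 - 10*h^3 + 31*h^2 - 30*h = (h - 2)*(h^3 - 8*h^2 + 15*h) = (h - 5)*(h - 2)*(h^2 - 3*h) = (h - 5)*(h - 3)*(h - 2)*(h)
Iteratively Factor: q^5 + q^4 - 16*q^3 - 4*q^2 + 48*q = (q + 4)*(q^4 - 3*q^3 - 4*q^2 + 12*q) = (q - 2)*(q + 4)*(q^3 - q^2 - 6*q) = (q - 3)*(q - 2)*(q + 4)*(q^2 + 2*q) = q*(q - 3)*(q - 2)*(q + 4)*(q + 2)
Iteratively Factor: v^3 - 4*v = (v - 2)*(v^2 + 2*v) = v*(v - 2)*(v + 2)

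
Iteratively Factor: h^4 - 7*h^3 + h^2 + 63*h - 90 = (h - 2)*(h^3 - 5*h^2 - 9*h + 45) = (h - 2)*(h + 3)*(h^2 - 8*h + 15) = (h - 3)*(h - 2)*(h + 3)*(h - 5)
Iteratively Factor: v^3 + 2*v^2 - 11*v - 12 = (v + 1)*(v^2 + v - 12) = (v + 1)*(v + 4)*(v - 3)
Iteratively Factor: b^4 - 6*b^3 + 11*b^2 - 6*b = (b - 2)*(b^3 - 4*b^2 + 3*b) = b*(b - 2)*(b^2 - 4*b + 3) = b*(b - 2)*(b - 1)*(b - 3)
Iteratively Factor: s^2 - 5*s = (s)*(s - 5)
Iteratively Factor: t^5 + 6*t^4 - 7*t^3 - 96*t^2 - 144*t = (t + 3)*(t^4 + 3*t^3 - 16*t^2 - 48*t) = (t + 3)^2*(t^3 - 16*t) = (t - 4)*(t + 3)^2*(t^2 + 4*t) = (t - 4)*(t + 3)^2*(t + 4)*(t)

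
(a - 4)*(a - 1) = a^2 - 5*a + 4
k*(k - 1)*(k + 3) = k^3 + 2*k^2 - 3*k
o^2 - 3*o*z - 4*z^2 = (o - 4*z)*(o + z)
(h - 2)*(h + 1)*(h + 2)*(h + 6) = h^4 + 7*h^3 + 2*h^2 - 28*h - 24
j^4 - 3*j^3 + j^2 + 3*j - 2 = (j - 2)*(j - 1)^2*(j + 1)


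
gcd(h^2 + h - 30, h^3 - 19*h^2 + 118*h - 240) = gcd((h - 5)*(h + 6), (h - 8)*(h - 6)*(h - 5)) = h - 5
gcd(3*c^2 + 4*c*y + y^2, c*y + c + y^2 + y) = c + y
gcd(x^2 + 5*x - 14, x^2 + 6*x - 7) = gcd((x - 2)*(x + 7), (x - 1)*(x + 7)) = x + 7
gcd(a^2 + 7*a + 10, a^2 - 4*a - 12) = a + 2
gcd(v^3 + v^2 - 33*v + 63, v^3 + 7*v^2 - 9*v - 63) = v^2 + 4*v - 21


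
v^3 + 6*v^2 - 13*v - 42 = (v - 3)*(v + 2)*(v + 7)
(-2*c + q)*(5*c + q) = -10*c^2 + 3*c*q + q^2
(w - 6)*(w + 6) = w^2 - 36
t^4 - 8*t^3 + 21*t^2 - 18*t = t*(t - 3)^2*(t - 2)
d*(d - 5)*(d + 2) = d^3 - 3*d^2 - 10*d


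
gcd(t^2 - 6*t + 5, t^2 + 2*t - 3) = t - 1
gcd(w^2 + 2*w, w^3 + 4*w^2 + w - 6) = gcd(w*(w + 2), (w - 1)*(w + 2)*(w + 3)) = w + 2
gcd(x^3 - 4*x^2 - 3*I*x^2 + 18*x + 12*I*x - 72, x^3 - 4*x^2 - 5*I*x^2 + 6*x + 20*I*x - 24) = x^2 + x*(-4 - 6*I) + 24*I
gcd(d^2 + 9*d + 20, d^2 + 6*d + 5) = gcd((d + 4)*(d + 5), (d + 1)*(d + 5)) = d + 5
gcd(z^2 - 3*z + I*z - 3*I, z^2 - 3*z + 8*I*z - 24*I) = z - 3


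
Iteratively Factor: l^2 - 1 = (l + 1)*(l - 1)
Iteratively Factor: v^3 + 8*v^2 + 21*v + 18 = (v + 2)*(v^2 + 6*v + 9) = (v + 2)*(v + 3)*(v + 3)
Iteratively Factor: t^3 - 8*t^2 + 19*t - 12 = (t - 4)*(t^2 - 4*t + 3) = (t - 4)*(t - 3)*(t - 1)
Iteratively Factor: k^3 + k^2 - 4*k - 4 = (k + 2)*(k^2 - k - 2) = (k - 2)*(k + 2)*(k + 1)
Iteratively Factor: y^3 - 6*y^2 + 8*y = (y)*(y^2 - 6*y + 8) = y*(y - 4)*(y - 2)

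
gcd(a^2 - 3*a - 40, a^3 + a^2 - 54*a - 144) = a - 8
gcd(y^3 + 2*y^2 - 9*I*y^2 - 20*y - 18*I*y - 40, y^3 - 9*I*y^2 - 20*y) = y^2 - 9*I*y - 20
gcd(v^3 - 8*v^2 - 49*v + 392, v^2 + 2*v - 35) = v + 7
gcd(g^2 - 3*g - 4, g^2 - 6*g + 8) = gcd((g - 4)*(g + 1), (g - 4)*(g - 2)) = g - 4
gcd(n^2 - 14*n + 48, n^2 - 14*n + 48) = n^2 - 14*n + 48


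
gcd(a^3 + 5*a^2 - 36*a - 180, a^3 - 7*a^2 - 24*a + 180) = a^2 - a - 30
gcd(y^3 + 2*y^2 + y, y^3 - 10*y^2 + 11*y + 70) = 1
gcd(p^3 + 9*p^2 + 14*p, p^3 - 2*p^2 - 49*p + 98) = p + 7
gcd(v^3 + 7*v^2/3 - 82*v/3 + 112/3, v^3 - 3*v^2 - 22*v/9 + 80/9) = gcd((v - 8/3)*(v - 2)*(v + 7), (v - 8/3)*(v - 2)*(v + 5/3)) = v^2 - 14*v/3 + 16/3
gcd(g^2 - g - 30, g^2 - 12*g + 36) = g - 6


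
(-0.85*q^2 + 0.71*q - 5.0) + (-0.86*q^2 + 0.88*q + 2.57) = -1.71*q^2 + 1.59*q - 2.43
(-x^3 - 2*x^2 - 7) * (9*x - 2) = -9*x^4 - 16*x^3 + 4*x^2 - 63*x + 14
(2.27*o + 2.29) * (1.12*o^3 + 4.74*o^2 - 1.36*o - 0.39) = 2.5424*o^4 + 13.3246*o^3 + 7.7674*o^2 - 3.9997*o - 0.8931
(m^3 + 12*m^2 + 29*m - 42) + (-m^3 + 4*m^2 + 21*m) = 16*m^2 + 50*m - 42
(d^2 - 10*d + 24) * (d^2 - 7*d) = d^4 - 17*d^3 + 94*d^2 - 168*d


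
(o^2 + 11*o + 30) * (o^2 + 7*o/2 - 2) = o^4 + 29*o^3/2 + 133*o^2/2 + 83*o - 60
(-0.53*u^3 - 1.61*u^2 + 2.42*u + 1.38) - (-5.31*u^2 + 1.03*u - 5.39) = -0.53*u^3 + 3.7*u^2 + 1.39*u + 6.77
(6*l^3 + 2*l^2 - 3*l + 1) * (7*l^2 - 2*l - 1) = 42*l^5 + 2*l^4 - 31*l^3 + 11*l^2 + l - 1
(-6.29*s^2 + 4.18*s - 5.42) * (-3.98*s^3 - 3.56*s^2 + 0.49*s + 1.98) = 25.0342*s^5 + 5.756*s^4 + 3.6087*s^3 + 8.8892*s^2 + 5.6206*s - 10.7316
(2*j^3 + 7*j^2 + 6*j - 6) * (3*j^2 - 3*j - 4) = 6*j^5 + 15*j^4 - 11*j^3 - 64*j^2 - 6*j + 24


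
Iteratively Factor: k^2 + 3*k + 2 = (k + 1)*(k + 2)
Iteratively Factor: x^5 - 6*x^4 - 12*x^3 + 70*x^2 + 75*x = (x + 1)*(x^4 - 7*x^3 - 5*x^2 + 75*x) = (x - 5)*(x + 1)*(x^3 - 2*x^2 - 15*x) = x*(x - 5)*(x + 1)*(x^2 - 2*x - 15) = x*(x - 5)*(x + 1)*(x + 3)*(x - 5)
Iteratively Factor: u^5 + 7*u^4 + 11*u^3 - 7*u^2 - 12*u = (u + 1)*(u^4 + 6*u^3 + 5*u^2 - 12*u) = (u + 1)*(u + 4)*(u^3 + 2*u^2 - 3*u) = u*(u + 1)*(u + 4)*(u^2 + 2*u - 3) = u*(u + 1)*(u + 3)*(u + 4)*(u - 1)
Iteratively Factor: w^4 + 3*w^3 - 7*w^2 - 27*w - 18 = (w - 3)*(w^3 + 6*w^2 + 11*w + 6) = (w - 3)*(w + 3)*(w^2 + 3*w + 2) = (w - 3)*(w + 1)*(w + 3)*(w + 2)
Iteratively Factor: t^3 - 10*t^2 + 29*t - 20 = (t - 5)*(t^2 - 5*t + 4) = (t - 5)*(t - 1)*(t - 4)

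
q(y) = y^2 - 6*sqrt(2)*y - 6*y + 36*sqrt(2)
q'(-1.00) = -16.49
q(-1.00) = 66.40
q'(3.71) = -7.07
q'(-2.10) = -18.69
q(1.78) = 28.30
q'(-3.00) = -20.49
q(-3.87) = 121.95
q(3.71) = 10.94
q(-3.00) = 103.37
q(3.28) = 14.16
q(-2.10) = 85.74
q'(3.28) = -7.93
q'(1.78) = -10.93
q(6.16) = -0.37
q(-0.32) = 55.65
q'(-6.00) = -26.49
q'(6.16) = -2.17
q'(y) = 2*y - 6*sqrt(2) - 6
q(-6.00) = 173.82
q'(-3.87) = -22.23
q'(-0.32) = -15.13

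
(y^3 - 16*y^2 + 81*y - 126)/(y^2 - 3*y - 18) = (y^2 - 10*y + 21)/(y + 3)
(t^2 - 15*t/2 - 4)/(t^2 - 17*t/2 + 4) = (2*t + 1)/(2*t - 1)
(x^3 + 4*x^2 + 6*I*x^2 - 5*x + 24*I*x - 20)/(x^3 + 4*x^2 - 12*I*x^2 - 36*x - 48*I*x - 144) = (x^2 + 6*I*x - 5)/(x^2 - 12*I*x - 36)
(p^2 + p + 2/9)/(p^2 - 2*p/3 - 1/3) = (p + 2/3)/(p - 1)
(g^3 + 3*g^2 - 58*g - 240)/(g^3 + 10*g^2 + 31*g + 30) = (g^2 - 2*g - 48)/(g^2 + 5*g + 6)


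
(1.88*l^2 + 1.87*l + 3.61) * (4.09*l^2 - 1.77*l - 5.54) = 7.6892*l^4 + 4.3207*l^3 + 1.0398*l^2 - 16.7495*l - 19.9994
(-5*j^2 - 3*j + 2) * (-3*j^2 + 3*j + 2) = 15*j^4 - 6*j^3 - 25*j^2 + 4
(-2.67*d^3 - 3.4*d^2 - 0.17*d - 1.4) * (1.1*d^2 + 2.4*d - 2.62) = -2.937*d^5 - 10.148*d^4 - 1.3516*d^3 + 6.96*d^2 - 2.9146*d + 3.668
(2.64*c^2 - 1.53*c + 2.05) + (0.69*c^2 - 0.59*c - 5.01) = 3.33*c^2 - 2.12*c - 2.96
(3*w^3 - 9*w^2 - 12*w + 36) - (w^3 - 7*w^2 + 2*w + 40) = 2*w^3 - 2*w^2 - 14*w - 4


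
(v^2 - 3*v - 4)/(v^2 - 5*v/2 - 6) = 2*(v + 1)/(2*v + 3)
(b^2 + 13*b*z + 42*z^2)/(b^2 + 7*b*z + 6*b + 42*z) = (b + 6*z)/(b + 6)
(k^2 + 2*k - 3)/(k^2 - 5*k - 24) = (k - 1)/(k - 8)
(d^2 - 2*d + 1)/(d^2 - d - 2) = (-d^2 + 2*d - 1)/(-d^2 + d + 2)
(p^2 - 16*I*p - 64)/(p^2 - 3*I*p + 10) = (p^2 - 16*I*p - 64)/(p^2 - 3*I*p + 10)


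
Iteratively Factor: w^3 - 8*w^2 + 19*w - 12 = (w - 4)*(w^2 - 4*w + 3) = (w - 4)*(w - 3)*(w - 1)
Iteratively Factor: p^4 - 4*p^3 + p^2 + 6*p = (p - 3)*(p^3 - p^2 - 2*p) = p*(p - 3)*(p^2 - p - 2) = p*(p - 3)*(p - 2)*(p + 1)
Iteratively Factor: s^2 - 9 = (s + 3)*(s - 3)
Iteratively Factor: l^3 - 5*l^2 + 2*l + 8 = (l - 4)*(l^2 - l - 2) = (l - 4)*(l + 1)*(l - 2)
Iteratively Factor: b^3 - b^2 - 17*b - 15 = (b + 1)*(b^2 - 2*b - 15) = (b + 1)*(b + 3)*(b - 5)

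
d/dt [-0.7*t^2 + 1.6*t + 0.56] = 1.6 - 1.4*t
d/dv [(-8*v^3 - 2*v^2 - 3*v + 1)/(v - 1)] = 2*(-8*v^3 + 11*v^2 + 2*v + 1)/(v^2 - 2*v + 1)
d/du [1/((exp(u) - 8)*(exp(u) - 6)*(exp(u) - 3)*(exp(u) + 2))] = (-4*exp(3*u) + 45*exp(2*u) - 112*exp(u) - 36)*exp(u)/(exp(8*u) - 30*exp(7*u) + 337*exp(6*u) - 1608*exp(5*u) + 1480*exp(4*u) + 12672*exp(3*u) - 30960*exp(2*u) - 20736*exp(u) + 82944)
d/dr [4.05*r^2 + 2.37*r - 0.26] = 8.1*r + 2.37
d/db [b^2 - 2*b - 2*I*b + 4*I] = 2*b - 2 - 2*I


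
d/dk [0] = 0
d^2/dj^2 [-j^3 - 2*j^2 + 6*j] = -6*j - 4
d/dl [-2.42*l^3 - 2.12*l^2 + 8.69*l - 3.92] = -7.26*l^2 - 4.24*l + 8.69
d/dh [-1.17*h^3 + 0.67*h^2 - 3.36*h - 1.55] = -3.51*h^2 + 1.34*h - 3.36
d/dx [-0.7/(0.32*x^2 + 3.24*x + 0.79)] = (0.448*x + 2.268)/(0.32*x^2 + 3.24*x + 0.79)^2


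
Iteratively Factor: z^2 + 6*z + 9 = (z + 3)*(z + 3)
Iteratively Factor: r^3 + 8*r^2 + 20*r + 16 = (r + 2)*(r^2 + 6*r + 8) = (r + 2)*(r + 4)*(r + 2)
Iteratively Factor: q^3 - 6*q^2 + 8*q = (q - 4)*(q^2 - 2*q) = (q - 4)*(q - 2)*(q)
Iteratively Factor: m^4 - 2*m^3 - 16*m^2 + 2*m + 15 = (m + 3)*(m^3 - 5*m^2 - m + 5) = (m - 1)*(m + 3)*(m^2 - 4*m - 5) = (m - 1)*(m + 1)*(m + 3)*(m - 5)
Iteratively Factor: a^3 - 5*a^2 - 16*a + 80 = (a + 4)*(a^2 - 9*a + 20) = (a - 4)*(a + 4)*(a - 5)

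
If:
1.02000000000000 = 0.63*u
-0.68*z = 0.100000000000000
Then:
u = 1.62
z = -0.15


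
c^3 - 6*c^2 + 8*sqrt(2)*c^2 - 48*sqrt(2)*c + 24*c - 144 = (c - 6)*(c + 2*sqrt(2))*(c + 6*sqrt(2))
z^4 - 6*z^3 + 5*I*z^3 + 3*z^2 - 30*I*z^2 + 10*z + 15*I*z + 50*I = (z - 5)*(z - 2)*(z + 1)*(z + 5*I)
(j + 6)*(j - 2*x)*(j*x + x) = j^3*x - 2*j^2*x^2 + 7*j^2*x - 14*j*x^2 + 6*j*x - 12*x^2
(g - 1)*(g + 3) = g^2 + 2*g - 3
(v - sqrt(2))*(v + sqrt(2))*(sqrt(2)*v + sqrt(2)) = sqrt(2)*v^3 + sqrt(2)*v^2 - 2*sqrt(2)*v - 2*sqrt(2)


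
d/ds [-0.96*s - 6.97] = -0.960000000000000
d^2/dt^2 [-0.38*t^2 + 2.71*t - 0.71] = -0.760000000000000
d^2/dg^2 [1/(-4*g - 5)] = -32/(4*g + 5)^3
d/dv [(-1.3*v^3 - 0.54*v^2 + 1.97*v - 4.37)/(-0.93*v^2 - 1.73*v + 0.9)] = (1.209*v^4 + 4.498*v^3 - 0.7437*v^2 - 9.1002*v - 5.7871)/(0.8649*v^4 + 3.2178*v^3 + 1.3189*v^2 - 3.114*v + 0.81)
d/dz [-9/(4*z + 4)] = 9/(4*(z + 1)^2)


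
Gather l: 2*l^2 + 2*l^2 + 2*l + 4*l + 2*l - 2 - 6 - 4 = 4*l^2 + 8*l - 12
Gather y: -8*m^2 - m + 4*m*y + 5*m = -8*m^2 + 4*m*y + 4*m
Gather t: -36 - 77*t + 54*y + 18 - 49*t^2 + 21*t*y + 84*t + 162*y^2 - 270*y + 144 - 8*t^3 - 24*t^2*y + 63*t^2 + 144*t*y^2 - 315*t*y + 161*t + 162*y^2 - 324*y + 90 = -8*t^3 + t^2*(14 - 24*y) + t*(144*y^2 - 294*y + 168) + 324*y^2 - 540*y + 216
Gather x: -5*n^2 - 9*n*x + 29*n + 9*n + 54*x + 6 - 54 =-5*n^2 + 38*n + x*(54 - 9*n) - 48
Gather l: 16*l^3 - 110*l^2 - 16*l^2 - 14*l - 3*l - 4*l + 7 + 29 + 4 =16*l^3 - 126*l^2 - 21*l + 40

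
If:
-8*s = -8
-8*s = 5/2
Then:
No Solution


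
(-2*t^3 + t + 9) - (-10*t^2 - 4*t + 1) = -2*t^3 + 10*t^2 + 5*t + 8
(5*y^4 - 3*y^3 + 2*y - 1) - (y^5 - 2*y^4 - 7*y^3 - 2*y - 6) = -y^5 + 7*y^4 + 4*y^3 + 4*y + 5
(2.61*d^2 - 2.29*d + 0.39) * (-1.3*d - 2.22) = -3.393*d^3 - 2.8172*d^2 + 4.5768*d - 0.8658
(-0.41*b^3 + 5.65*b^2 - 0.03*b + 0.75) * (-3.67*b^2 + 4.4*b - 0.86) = 1.5047*b^5 - 22.5395*b^4 + 25.3227*b^3 - 7.7435*b^2 + 3.3258*b - 0.645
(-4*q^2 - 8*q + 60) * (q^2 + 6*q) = -4*q^4 - 32*q^3 + 12*q^2 + 360*q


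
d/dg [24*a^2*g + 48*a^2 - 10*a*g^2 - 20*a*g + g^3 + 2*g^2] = 24*a^2 - 20*a*g - 20*a + 3*g^2 + 4*g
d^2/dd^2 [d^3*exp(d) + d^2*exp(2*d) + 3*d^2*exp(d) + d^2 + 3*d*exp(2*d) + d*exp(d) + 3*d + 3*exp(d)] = d^3*exp(d) + 4*d^2*exp(2*d) + 9*d^2*exp(d) + 20*d*exp(2*d) + 19*d*exp(d) + 14*exp(2*d) + 11*exp(d) + 2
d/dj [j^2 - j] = 2*j - 1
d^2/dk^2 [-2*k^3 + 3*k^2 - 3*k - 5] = 6 - 12*k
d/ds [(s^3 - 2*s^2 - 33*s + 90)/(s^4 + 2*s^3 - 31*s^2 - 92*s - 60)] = (-s^6 + 4*s^5 + 72*s^4 - 412*s^3 - 1559*s^2 + 5820*s + 10260)/(s^8 + 4*s^7 - 58*s^6 - 308*s^5 + 473*s^4 + 5464*s^3 + 12184*s^2 + 11040*s + 3600)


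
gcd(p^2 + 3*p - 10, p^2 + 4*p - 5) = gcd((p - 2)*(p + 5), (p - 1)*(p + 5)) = p + 5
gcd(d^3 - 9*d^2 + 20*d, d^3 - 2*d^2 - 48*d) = d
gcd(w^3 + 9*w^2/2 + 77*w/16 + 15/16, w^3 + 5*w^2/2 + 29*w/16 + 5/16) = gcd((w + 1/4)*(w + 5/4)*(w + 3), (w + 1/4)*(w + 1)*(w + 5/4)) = w^2 + 3*w/2 + 5/16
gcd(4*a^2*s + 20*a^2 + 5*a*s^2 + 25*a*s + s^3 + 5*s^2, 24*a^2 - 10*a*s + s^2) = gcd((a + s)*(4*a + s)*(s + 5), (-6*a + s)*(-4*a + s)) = 1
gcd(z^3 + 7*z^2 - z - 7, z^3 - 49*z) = z + 7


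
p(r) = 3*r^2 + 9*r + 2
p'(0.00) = 9.00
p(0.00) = 2.00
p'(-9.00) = -45.00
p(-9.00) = 164.00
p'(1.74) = 19.44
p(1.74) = 26.74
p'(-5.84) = -26.04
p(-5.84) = 51.76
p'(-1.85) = -2.10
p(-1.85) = -4.38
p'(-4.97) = -20.82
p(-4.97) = 31.37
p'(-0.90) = 3.60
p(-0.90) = -3.67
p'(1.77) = 19.62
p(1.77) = 27.33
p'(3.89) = 32.34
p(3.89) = 82.41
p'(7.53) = 54.18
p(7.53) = 239.87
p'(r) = 6*r + 9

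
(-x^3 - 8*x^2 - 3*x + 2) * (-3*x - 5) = 3*x^4 + 29*x^3 + 49*x^2 + 9*x - 10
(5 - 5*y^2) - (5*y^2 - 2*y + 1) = -10*y^2 + 2*y + 4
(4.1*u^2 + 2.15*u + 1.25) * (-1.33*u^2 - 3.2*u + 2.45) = -5.453*u^4 - 15.9795*u^3 + 1.5025*u^2 + 1.2675*u + 3.0625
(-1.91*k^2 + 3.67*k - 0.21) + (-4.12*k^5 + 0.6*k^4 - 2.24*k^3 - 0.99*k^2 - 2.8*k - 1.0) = -4.12*k^5 + 0.6*k^4 - 2.24*k^3 - 2.9*k^2 + 0.87*k - 1.21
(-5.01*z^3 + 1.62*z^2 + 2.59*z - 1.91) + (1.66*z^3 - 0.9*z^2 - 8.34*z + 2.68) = -3.35*z^3 + 0.72*z^2 - 5.75*z + 0.77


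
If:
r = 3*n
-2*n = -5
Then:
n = 5/2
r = 15/2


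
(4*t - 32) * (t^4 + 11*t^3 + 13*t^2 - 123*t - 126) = 4*t^5 + 12*t^4 - 300*t^3 - 908*t^2 + 3432*t + 4032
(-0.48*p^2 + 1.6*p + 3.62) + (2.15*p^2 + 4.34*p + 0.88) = 1.67*p^2 + 5.94*p + 4.5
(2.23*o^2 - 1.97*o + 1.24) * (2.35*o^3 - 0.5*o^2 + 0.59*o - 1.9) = 5.2405*o^5 - 5.7445*o^4 + 5.2147*o^3 - 6.0193*o^2 + 4.4746*o - 2.356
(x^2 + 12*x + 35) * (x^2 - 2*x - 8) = x^4 + 10*x^3 + 3*x^2 - 166*x - 280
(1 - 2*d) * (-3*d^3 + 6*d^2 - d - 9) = 6*d^4 - 15*d^3 + 8*d^2 + 17*d - 9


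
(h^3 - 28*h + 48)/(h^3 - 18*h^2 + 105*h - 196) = (h^2 + 4*h - 12)/(h^2 - 14*h + 49)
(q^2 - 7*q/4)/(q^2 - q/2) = (4*q - 7)/(2*(2*q - 1))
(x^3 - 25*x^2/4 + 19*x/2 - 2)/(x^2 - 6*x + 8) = x - 1/4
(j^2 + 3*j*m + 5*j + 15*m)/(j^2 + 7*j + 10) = (j + 3*m)/(j + 2)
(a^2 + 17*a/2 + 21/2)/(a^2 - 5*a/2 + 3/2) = (2*a^2 + 17*a + 21)/(2*a^2 - 5*a + 3)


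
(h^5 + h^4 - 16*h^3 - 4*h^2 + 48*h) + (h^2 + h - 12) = h^5 + h^4 - 16*h^3 - 3*h^2 + 49*h - 12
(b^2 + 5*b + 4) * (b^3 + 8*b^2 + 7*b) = b^5 + 13*b^4 + 51*b^3 + 67*b^2 + 28*b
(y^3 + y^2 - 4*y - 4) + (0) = y^3 + y^2 - 4*y - 4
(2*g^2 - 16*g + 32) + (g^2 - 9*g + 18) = 3*g^2 - 25*g + 50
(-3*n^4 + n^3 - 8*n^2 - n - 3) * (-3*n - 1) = 9*n^5 + 23*n^3 + 11*n^2 + 10*n + 3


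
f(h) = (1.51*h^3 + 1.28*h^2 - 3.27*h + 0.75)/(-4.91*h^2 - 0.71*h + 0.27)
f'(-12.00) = -0.31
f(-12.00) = 3.42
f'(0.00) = -4.81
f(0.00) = 2.78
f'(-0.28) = -545.91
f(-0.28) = 20.66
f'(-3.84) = -0.36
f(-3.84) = 0.77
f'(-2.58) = -0.45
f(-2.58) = 0.27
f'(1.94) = -0.43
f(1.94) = -0.52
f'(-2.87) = -0.42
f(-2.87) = 0.39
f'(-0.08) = -12.55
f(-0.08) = 3.45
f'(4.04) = -0.34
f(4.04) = -1.31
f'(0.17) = 9995.49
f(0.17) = 32.23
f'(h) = (9.82*h + 0.71)*(1.51*h^3 + 1.28*h^2 - 3.27*h + 0.75)/(-4.91*h^2 - 0.71*h + 0.27)^2 + (4.53*h^2 + 2.56*h - 3.27)/(-4.91*h^2 - 0.71*h + 0.27)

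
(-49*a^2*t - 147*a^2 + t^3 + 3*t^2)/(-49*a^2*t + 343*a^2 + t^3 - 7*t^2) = (t + 3)/(t - 7)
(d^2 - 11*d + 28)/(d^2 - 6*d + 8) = (d - 7)/(d - 2)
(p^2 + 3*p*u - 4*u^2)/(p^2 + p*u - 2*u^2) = (p + 4*u)/(p + 2*u)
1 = 1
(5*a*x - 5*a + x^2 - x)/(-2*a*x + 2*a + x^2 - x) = (5*a + x)/(-2*a + x)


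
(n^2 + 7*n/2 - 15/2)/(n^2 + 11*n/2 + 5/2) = (2*n - 3)/(2*n + 1)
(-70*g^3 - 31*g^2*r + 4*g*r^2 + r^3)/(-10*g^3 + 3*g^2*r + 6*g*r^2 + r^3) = (-35*g^2 + 2*g*r + r^2)/(-5*g^2 + 4*g*r + r^2)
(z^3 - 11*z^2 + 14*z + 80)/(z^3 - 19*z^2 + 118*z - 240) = (z + 2)/(z - 6)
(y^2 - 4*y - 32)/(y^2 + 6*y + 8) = (y - 8)/(y + 2)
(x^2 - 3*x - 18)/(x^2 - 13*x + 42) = (x + 3)/(x - 7)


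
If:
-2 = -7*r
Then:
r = 2/7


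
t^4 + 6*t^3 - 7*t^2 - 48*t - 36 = (t - 3)*(t + 1)*(t + 2)*(t + 6)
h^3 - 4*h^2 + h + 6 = (h - 3)*(h - 2)*(h + 1)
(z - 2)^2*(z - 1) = z^3 - 5*z^2 + 8*z - 4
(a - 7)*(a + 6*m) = a^2 + 6*a*m - 7*a - 42*m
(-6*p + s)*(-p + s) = 6*p^2 - 7*p*s + s^2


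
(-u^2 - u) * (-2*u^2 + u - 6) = 2*u^4 + u^3 + 5*u^2 + 6*u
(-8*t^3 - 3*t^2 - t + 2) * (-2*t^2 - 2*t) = 16*t^5 + 22*t^4 + 8*t^3 - 2*t^2 - 4*t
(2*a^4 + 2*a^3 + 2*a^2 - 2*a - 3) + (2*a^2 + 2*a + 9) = 2*a^4 + 2*a^3 + 4*a^2 + 6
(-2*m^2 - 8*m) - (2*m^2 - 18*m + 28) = -4*m^2 + 10*m - 28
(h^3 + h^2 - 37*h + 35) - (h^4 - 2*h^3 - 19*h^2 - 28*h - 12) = -h^4 + 3*h^3 + 20*h^2 - 9*h + 47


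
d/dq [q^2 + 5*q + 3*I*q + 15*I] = 2*q + 5 + 3*I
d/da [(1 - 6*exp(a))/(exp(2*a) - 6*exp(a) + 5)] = 2*(3*exp(2*a) - exp(a) - 12)*exp(a)/(exp(4*a) - 12*exp(3*a) + 46*exp(2*a) - 60*exp(a) + 25)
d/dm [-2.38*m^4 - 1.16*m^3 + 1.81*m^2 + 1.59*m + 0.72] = -9.52*m^3 - 3.48*m^2 + 3.62*m + 1.59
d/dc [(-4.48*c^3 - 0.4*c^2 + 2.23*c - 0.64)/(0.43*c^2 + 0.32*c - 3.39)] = (-1.9264*c^4 - 2.8672*c^3 + 44.4747*c^2 + 3.2624*c - 7.3549)/(0.1849*c^4 + 0.2752*c^3 - 2.813*c^2 - 2.1696*c + 11.4921)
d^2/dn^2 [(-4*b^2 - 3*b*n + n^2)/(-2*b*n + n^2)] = 2*b*(16*b^3 - 24*b^2*n + 12*b*n^2 + n^3)/(n^3*(8*b^3 - 12*b^2*n + 6*b*n^2 - n^3))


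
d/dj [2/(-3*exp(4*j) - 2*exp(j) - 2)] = (24*exp(3*j) + 4)*exp(j)/(3*exp(4*j) + 2*exp(j) + 2)^2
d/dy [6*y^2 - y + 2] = 12*y - 1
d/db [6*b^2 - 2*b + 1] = 12*b - 2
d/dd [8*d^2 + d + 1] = 16*d + 1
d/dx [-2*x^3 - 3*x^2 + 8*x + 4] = -6*x^2 - 6*x + 8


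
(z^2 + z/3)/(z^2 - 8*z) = (z + 1/3)/(z - 8)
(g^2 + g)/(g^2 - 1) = g/(g - 1)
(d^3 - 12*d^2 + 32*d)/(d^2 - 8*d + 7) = d*(d^2 - 12*d + 32)/(d^2 - 8*d + 7)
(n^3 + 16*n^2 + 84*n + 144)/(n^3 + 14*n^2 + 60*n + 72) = (n + 4)/(n + 2)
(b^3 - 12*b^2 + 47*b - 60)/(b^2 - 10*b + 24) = (b^2 - 8*b + 15)/(b - 6)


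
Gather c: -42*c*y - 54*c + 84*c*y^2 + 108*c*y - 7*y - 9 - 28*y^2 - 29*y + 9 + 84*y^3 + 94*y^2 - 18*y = c*(84*y^2 + 66*y - 54) + 84*y^3 + 66*y^2 - 54*y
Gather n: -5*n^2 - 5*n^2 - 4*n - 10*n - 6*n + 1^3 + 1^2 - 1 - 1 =-10*n^2 - 20*n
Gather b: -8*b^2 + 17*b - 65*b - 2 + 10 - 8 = -8*b^2 - 48*b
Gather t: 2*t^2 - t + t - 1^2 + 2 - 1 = 2*t^2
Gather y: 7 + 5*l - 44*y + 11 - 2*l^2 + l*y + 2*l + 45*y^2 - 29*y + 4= -2*l^2 + 7*l + 45*y^2 + y*(l - 73) + 22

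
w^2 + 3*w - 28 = (w - 4)*(w + 7)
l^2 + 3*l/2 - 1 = (l - 1/2)*(l + 2)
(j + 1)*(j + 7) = j^2 + 8*j + 7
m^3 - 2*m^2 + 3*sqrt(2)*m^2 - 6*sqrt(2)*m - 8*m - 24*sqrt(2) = (m - 4)*(m + 2)*(m + 3*sqrt(2))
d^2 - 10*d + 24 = (d - 6)*(d - 4)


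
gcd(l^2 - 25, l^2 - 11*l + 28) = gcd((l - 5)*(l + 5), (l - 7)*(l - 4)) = 1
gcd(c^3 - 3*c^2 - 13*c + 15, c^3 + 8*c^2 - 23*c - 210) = c - 5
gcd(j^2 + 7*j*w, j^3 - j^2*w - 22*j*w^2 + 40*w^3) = 1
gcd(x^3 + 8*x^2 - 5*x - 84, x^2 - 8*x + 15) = x - 3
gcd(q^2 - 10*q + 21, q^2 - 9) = q - 3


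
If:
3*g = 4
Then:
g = 4/3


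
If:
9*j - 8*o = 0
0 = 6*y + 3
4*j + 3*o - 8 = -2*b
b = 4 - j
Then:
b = 4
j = 0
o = 0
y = -1/2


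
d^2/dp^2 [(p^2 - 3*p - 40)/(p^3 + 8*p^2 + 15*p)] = 2*(p^3 - 24*p^2 - 72*p - 72)/(p^3*(p^3 + 9*p^2 + 27*p + 27))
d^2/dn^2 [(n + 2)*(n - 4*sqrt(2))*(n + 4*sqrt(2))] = 6*n + 4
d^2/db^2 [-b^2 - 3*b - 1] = -2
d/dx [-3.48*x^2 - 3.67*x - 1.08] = -6.96*x - 3.67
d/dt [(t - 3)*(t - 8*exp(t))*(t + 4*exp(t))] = -4*t^2*exp(t) + 3*t^2 - 64*t*exp(2*t) + 4*t*exp(t) - 6*t + 160*exp(2*t) + 12*exp(t)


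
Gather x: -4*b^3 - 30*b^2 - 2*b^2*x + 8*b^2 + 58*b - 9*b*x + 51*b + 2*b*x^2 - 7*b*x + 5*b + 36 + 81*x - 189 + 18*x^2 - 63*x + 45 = -4*b^3 - 22*b^2 + 114*b + x^2*(2*b + 18) + x*(-2*b^2 - 16*b + 18) - 108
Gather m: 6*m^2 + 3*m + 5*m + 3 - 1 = 6*m^2 + 8*m + 2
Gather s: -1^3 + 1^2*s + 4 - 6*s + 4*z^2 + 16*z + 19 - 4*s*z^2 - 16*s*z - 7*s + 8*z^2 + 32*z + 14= s*(-4*z^2 - 16*z - 12) + 12*z^2 + 48*z + 36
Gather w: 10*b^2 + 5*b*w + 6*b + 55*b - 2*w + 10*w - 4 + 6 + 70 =10*b^2 + 61*b + w*(5*b + 8) + 72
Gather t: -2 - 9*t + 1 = -9*t - 1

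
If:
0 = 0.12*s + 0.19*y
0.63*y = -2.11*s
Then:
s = 0.00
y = 0.00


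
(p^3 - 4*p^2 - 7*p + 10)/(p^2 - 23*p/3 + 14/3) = 3*(p^3 - 4*p^2 - 7*p + 10)/(3*p^2 - 23*p + 14)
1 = 1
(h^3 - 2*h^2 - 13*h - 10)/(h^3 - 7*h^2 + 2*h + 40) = (h + 1)/(h - 4)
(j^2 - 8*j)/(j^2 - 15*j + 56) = j/(j - 7)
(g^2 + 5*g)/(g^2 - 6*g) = (g + 5)/(g - 6)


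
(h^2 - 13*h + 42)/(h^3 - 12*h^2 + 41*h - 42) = (h - 6)/(h^2 - 5*h + 6)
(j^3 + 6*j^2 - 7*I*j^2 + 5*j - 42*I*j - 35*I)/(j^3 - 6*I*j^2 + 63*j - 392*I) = (j^2 + 6*j + 5)/(j^2 + I*j + 56)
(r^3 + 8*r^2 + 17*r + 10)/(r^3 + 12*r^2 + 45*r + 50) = (r + 1)/(r + 5)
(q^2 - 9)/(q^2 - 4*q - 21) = (q - 3)/(q - 7)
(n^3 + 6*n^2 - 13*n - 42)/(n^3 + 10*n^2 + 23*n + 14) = (n - 3)/(n + 1)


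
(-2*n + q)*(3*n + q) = -6*n^2 + n*q + q^2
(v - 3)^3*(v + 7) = v^4 - 2*v^3 - 36*v^2 + 162*v - 189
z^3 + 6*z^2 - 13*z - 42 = (z - 3)*(z + 2)*(z + 7)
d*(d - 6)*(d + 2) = d^3 - 4*d^2 - 12*d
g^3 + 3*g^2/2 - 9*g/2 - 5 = (g - 2)*(g + 1)*(g + 5/2)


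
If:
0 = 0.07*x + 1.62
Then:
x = -23.14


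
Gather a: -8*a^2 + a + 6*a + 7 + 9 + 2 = -8*a^2 + 7*a + 18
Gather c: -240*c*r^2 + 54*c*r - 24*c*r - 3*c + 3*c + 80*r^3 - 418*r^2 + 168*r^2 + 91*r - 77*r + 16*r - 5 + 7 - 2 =c*(-240*r^2 + 30*r) + 80*r^3 - 250*r^2 + 30*r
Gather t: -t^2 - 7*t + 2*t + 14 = -t^2 - 5*t + 14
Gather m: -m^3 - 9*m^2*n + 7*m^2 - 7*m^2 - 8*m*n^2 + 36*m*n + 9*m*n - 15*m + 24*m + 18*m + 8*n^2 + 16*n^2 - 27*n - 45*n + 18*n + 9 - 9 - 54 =-m^3 - 9*m^2*n + m*(-8*n^2 + 45*n + 27) + 24*n^2 - 54*n - 54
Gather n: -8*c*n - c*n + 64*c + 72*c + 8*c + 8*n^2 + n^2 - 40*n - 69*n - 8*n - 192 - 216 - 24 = 144*c + 9*n^2 + n*(-9*c - 117) - 432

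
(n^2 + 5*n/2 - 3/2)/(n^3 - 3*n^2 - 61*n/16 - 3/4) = 8*(-2*n^2 - 5*n + 3)/(-16*n^3 + 48*n^2 + 61*n + 12)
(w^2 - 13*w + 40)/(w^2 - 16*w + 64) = (w - 5)/(w - 8)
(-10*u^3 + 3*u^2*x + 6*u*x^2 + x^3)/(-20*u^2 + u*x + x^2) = (-2*u^2 + u*x + x^2)/(-4*u + x)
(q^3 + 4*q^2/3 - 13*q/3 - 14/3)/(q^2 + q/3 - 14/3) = q + 1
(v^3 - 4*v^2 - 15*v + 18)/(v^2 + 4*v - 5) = (v^2 - 3*v - 18)/(v + 5)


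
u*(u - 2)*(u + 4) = u^3 + 2*u^2 - 8*u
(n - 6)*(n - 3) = n^2 - 9*n + 18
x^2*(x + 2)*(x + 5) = x^4 + 7*x^3 + 10*x^2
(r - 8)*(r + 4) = r^2 - 4*r - 32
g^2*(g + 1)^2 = g^4 + 2*g^3 + g^2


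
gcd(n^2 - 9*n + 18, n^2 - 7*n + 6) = n - 6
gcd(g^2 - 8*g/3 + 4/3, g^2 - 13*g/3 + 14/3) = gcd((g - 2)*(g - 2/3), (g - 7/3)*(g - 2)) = g - 2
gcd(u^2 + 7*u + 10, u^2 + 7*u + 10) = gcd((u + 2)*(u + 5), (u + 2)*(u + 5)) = u^2 + 7*u + 10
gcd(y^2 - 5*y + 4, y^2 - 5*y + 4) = y^2 - 5*y + 4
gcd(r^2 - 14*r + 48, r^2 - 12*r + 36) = r - 6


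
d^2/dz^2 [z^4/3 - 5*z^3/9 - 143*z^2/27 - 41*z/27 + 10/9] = 4*z^2 - 10*z/3 - 286/27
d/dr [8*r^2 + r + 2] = 16*r + 1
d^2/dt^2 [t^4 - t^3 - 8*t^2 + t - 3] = 12*t^2 - 6*t - 16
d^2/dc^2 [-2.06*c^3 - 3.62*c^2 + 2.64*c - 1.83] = -12.36*c - 7.24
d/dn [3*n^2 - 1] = 6*n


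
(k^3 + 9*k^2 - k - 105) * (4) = 4*k^3 + 36*k^2 - 4*k - 420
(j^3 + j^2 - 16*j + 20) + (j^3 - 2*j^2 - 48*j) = 2*j^3 - j^2 - 64*j + 20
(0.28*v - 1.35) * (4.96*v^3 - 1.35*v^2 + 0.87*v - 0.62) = 1.3888*v^4 - 7.074*v^3 + 2.0661*v^2 - 1.3481*v + 0.837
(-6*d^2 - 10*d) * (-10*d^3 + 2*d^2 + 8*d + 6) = 60*d^5 + 88*d^4 - 68*d^3 - 116*d^2 - 60*d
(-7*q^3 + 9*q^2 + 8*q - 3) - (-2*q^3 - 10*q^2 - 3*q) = -5*q^3 + 19*q^2 + 11*q - 3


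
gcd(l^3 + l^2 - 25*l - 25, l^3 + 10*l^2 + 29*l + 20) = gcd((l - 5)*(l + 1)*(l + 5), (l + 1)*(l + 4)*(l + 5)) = l^2 + 6*l + 5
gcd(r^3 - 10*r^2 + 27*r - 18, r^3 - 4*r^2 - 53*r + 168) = r - 3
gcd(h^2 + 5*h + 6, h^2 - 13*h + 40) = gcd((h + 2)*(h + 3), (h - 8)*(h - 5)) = 1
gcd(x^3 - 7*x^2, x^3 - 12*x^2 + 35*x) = x^2 - 7*x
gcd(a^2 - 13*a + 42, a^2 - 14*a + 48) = a - 6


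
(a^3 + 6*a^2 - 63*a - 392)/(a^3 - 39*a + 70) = (a^2 - a - 56)/(a^2 - 7*a + 10)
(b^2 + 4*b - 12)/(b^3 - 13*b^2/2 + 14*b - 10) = 2*(b + 6)/(2*b^2 - 9*b + 10)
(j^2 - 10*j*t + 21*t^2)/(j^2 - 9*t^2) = (j - 7*t)/(j + 3*t)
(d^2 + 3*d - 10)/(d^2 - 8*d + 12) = (d + 5)/(d - 6)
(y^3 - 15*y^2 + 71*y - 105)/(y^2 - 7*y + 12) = (y^2 - 12*y + 35)/(y - 4)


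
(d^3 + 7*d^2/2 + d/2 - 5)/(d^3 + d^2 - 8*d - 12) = (d^2 + 3*d/2 - 5/2)/(d^2 - d - 6)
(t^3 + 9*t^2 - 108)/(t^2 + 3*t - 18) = t + 6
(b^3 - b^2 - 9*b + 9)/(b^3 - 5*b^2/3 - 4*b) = 3*(b^2 + 2*b - 3)/(b*(3*b + 4))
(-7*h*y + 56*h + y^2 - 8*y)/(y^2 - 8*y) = (-7*h + y)/y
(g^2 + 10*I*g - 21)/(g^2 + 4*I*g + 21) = (g + 3*I)/(g - 3*I)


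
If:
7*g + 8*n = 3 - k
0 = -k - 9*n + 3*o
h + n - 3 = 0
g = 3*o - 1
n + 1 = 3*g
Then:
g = 1/5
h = 17/5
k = 24/5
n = -2/5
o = 2/5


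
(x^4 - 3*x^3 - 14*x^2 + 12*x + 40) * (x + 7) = x^5 + 4*x^4 - 35*x^3 - 86*x^2 + 124*x + 280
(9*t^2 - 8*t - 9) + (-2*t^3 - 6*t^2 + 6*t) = -2*t^3 + 3*t^2 - 2*t - 9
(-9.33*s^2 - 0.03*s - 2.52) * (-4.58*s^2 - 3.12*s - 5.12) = 42.7314*s^4 + 29.247*s^3 + 59.4048*s^2 + 8.016*s + 12.9024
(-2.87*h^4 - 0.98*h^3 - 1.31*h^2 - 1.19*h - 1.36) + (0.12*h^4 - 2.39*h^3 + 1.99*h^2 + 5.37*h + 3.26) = -2.75*h^4 - 3.37*h^3 + 0.68*h^2 + 4.18*h + 1.9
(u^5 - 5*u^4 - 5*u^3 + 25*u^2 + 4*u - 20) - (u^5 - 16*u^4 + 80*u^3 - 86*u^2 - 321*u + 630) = 11*u^4 - 85*u^3 + 111*u^2 + 325*u - 650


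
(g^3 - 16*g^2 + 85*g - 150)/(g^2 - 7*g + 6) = (g^2 - 10*g + 25)/(g - 1)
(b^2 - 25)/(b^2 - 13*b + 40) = (b + 5)/(b - 8)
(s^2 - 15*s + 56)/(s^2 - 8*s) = (s - 7)/s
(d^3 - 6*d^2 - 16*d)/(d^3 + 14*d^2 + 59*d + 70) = d*(d - 8)/(d^2 + 12*d + 35)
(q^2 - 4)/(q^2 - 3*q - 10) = (q - 2)/(q - 5)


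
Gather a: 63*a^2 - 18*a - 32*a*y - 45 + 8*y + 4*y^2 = 63*a^2 + a*(-32*y - 18) + 4*y^2 + 8*y - 45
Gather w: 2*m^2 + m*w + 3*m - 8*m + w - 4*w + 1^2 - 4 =2*m^2 - 5*m + w*(m - 3) - 3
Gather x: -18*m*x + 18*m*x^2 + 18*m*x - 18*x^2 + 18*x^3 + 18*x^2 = 18*m*x^2 + 18*x^3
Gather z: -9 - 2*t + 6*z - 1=-2*t + 6*z - 10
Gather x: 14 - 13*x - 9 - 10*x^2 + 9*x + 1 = -10*x^2 - 4*x + 6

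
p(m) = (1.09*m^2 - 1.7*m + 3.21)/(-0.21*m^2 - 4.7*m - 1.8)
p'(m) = (0.42*m + 4.7)*(1.09*m^2 - 1.7*m + 3.21)/(-0.21*m^2 - 4.7*m - 1.8)^2 + (2.18*m - 1.7)/(-0.21*m^2 - 4.7*m - 1.8)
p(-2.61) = 1.67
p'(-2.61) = -0.15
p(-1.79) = 1.64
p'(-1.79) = 0.15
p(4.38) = -0.63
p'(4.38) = -0.14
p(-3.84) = 1.96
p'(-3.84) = -0.31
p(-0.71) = 3.47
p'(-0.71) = 8.40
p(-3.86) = 1.97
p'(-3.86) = -0.31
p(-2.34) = 1.63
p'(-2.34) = -0.09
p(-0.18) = -3.70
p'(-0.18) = 19.97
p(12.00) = -1.58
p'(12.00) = -0.10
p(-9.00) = 4.55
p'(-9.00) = -0.73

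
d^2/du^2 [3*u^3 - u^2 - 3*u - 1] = 18*u - 2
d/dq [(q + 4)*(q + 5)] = 2*q + 9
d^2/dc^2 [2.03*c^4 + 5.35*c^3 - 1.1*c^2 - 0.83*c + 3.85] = 24.36*c^2 + 32.1*c - 2.2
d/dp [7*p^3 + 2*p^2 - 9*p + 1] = 21*p^2 + 4*p - 9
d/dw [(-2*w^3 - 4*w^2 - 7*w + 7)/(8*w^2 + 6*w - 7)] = (-16*w^4 - 24*w^3 + 74*w^2 - 56*w + 7)/(64*w^4 + 96*w^3 - 76*w^2 - 84*w + 49)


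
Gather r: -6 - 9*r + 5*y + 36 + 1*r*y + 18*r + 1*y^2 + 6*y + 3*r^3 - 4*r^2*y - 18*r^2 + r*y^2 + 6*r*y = 3*r^3 + r^2*(-4*y - 18) + r*(y^2 + 7*y + 9) + y^2 + 11*y + 30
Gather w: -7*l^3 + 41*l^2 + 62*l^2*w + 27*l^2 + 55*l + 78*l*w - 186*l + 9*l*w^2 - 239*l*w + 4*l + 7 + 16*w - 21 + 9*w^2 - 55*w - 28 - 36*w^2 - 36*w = -7*l^3 + 68*l^2 - 127*l + w^2*(9*l - 27) + w*(62*l^2 - 161*l - 75) - 42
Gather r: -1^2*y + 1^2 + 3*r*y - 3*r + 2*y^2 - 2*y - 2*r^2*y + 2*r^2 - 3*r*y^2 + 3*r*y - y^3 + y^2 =r^2*(2 - 2*y) + r*(-3*y^2 + 6*y - 3) - y^3 + 3*y^2 - 3*y + 1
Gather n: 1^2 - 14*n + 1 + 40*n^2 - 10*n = 40*n^2 - 24*n + 2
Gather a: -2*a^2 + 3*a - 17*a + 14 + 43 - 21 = -2*a^2 - 14*a + 36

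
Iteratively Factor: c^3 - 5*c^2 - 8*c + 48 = (c - 4)*(c^2 - c - 12) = (c - 4)*(c + 3)*(c - 4)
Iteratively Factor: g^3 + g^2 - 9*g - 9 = (g - 3)*(g^2 + 4*g + 3) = (g - 3)*(g + 1)*(g + 3)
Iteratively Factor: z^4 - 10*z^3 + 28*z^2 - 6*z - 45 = (z - 3)*(z^3 - 7*z^2 + 7*z + 15) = (z - 5)*(z - 3)*(z^2 - 2*z - 3) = (z - 5)*(z - 3)^2*(z + 1)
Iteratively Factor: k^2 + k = (k + 1)*(k)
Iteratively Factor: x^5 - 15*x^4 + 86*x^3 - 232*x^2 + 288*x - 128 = (x - 4)*(x^4 - 11*x^3 + 42*x^2 - 64*x + 32) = (x - 4)^2*(x^3 - 7*x^2 + 14*x - 8) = (x - 4)^2*(x - 1)*(x^2 - 6*x + 8) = (x - 4)^3*(x - 1)*(x - 2)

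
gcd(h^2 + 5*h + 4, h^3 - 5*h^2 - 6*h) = h + 1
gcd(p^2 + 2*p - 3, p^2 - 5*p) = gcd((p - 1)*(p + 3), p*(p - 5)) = 1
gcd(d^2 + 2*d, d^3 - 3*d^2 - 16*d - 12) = d + 2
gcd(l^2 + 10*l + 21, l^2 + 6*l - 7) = l + 7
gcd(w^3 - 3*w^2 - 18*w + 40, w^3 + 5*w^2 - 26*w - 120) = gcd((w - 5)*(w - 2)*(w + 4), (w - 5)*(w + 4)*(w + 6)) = w^2 - w - 20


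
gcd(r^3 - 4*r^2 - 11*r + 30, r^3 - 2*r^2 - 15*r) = r^2 - 2*r - 15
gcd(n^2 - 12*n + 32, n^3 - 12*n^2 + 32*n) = n^2 - 12*n + 32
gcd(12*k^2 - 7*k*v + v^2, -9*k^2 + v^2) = -3*k + v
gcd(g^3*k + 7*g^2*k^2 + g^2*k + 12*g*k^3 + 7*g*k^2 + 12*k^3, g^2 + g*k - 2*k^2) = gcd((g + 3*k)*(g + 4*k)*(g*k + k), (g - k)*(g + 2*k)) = 1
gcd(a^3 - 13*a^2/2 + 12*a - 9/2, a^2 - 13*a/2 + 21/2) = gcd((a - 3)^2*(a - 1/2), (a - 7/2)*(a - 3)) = a - 3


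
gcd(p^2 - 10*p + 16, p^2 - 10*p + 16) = p^2 - 10*p + 16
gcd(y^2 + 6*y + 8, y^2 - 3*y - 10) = y + 2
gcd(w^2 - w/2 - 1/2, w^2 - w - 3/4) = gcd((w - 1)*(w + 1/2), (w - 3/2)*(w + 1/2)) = w + 1/2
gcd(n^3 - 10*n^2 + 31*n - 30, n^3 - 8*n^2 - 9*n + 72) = n - 3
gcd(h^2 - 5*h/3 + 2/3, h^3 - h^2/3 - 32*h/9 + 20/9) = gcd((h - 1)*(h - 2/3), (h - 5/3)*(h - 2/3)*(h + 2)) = h - 2/3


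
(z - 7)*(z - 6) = z^2 - 13*z + 42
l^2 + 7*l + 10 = (l + 2)*(l + 5)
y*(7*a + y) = 7*a*y + y^2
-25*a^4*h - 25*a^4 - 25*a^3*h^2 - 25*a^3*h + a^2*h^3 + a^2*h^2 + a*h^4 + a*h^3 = (-5*a + h)*(a + h)*(5*a + h)*(a*h + a)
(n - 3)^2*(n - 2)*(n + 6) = n^4 - 2*n^3 - 27*n^2 + 108*n - 108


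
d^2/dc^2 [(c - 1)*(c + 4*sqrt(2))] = 2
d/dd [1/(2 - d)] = (d - 2)^(-2)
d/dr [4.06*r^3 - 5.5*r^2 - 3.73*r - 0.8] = 12.18*r^2 - 11.0*r - 3.73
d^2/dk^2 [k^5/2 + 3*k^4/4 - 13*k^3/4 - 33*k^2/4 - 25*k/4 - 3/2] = 10*k^3 + 9*k^2 - 39*k/2 - 33/2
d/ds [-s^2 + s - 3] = 1 - 2*s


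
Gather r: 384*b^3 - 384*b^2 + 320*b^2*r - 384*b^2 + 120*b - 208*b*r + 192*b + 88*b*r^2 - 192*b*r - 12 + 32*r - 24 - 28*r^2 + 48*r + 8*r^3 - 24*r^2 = 384*b^3 - 768*b^2 + 312*b + 8*r^3 + r^2*(88*b - 52) + r*(320*b^2 - 400*b + 80) - 36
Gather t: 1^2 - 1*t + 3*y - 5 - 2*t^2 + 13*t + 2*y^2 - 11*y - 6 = -2*t^2 + 12*t + 2*y^2 - 8*y - 10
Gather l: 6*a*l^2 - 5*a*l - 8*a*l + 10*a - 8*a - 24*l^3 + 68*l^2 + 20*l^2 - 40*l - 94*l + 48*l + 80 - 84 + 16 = 2*a - 24*l^3 + l^2*(6*a + 88) + l*(-13*a - 86) + 12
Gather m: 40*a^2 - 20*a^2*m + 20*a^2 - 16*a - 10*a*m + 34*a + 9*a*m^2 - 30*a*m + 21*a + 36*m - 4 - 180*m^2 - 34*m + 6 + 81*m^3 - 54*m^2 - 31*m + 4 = 60*a^2 + 39*a + 81*m^3 + m^2*(9*a - 234) + m*(-20*a^2 - 40*a - 29) + 6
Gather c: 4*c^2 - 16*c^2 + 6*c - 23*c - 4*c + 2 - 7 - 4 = -12*c^2 - 21*c - 9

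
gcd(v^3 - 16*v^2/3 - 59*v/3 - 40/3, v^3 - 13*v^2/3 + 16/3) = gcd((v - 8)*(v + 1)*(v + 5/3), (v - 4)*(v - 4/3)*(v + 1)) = v + 1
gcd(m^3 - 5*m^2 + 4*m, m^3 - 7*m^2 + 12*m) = m^2 - 4*m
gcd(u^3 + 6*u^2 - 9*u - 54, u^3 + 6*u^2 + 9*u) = u + 3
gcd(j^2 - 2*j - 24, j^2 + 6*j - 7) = 1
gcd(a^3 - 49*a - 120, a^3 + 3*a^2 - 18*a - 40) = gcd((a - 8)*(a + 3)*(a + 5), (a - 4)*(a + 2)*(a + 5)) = a + 5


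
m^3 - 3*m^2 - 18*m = m*(m - 6)*(m + 3)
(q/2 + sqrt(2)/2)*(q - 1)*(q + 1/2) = q^3/2 - q^2/4 + sqrt(2)*q^2/2 - sqrt(2)*q/4 - q/4 - sqrt(2)/4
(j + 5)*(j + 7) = j^2 + 12*j + 35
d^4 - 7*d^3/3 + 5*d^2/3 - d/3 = d*(d - 1)^2*(d - 1/3)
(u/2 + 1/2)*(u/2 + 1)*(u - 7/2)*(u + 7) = u^4/4 + 13*u^3/8 - 3*u^2 - 133*u/8 - 49/4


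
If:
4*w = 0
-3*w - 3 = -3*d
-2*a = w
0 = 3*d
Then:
No Solution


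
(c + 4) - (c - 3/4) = 19/4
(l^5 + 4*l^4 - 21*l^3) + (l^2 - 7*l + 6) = l^5 + 4*l^4 - 21*l^3 + l^2 - 7*l + 6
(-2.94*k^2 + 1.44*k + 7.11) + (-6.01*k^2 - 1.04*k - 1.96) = -8.95*k^2 + 0.4*k + 5.15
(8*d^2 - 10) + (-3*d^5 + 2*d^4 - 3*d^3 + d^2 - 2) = -3*d^5 + 2*d^4 - 3*d^3 + 9*d^2 - 12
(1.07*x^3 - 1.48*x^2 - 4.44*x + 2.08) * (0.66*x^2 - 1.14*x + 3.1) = 0.7062*x^5 - 2.1966*x^4 + 2.0738*x^3 + 1.8464*x^2 - 16.1352*x + 6.448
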